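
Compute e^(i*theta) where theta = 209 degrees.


cos(209°) = -0.8746
sin(209°) = -0.4848

e^(i*209°) = -0.8746 - 0.4848i


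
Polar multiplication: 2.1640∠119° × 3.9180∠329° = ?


r = 2.1640 * 3.9180 = 8.4786
theta = 119° + 329° = 448° = 88° (mod 360)

8.4786 cis(88°)


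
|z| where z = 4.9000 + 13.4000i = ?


|z| = sqrt(4.9^2 + 13.4^2) = sqrt(24.01 + 179.56) = sqrt(203.57) = 14.2678

|z| = 14.2678


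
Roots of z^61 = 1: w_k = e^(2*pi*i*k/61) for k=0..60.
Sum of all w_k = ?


The sum of all 61th roots of unity is 0.
Geometric series: (1 - w^61)/(1 - w) = (1-1)/(1-w) = 0 since w^61 = 1, w ≠ 1.
Alternatively: coefficient of z^60 in z^61 - 1 is 0.

0


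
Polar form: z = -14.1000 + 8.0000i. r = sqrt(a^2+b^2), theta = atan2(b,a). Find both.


r = sqrt(198.81+64) = sqrt(262.81) = 16.2114
theta = atan2(8, -14.1) = 150.4305 degrees

r = 16.2114, theta = 150.4305 degrees


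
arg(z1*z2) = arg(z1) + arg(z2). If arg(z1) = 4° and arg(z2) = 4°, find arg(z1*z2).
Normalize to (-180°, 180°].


arg(z1*z2) = 4° + 4° = 8°
Normalized to (-180°, 180°]: 8°

8°


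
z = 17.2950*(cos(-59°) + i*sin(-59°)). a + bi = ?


a = 17.2950*cos(-59°) = 17.2950*0.51504 = 8.9076
b = 17.2950*sin(-59°) = 17.2950*(-0.857167) = -14.8247

8.9076 - 14.8247i


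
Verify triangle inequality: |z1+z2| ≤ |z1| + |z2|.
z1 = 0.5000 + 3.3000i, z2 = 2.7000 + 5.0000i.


|z1| = sqrt(0.5^2 + 3.3^2) = sqrt(11.14) = 3.3377
|z2| = sqrt(2.7^2 + 5^2) = sqrt(32.29) = 5.6824
z1+z2 = 3.2000 + 8.3000i
|z1+z2| = sqrt(79.13) = 8.8955
|z1|+|z2| = 3.3377 + 5.6824 = 9.0201

|z1+z2| = 8.8955 ≤ |z1|+|z2| = 9.0201 (verified)


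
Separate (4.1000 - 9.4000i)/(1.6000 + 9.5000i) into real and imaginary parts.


Multiply by conjugate: (4.1000 - 9.4000i)(1.6000 - 9.5000i) / (1.6^2 + 9.5^2)
Numerator real = 4.1*1.6 - (9.4)*9.5 = -82.74
Numerator imag = -9.4*1.6 - 4.1*9.5 = -53.99
Denominator = 92.81
Re(z) = -82.74/92.81 = -0.8915
Im(z) = -53.99/92.81 = -0.5817

Re(z) = -0.8915, Im(z) = -0.5817


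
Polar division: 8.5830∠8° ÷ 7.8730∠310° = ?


r = 8.5830 / 7.8730 = 1.0902
theta = 8° - 310° = -302° = 58° (mod 360)

1.0902 cis(58°)


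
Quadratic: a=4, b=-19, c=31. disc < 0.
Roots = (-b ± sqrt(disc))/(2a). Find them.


disc = (-19)^2 - 4*4*31 = 361 - 496 = -135
sqrt(|disc|) = sqrt(135) = 11.6190
Real part = 19/(2*4) = 2.3750
Imag part = 11.6190/(2*4) = 1.4524

2.3750 ± 1.4524i


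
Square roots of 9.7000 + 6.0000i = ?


|z| = sqrt(94.09+36) = 11.4057
sqrt((|z|+a)/2) = sqrt((11.4057+9.7)/2) = sqrt(10.5529) = 3.2485
sqrt((|z|-a)/2) = sqrt((11.4057-9.7)/2) = sqrt(0.8529) = 0.9235

±(3.2485 + 0.9235i) i.e. 3.2485 + 0.9235i and -3.2485 - 0.9235i


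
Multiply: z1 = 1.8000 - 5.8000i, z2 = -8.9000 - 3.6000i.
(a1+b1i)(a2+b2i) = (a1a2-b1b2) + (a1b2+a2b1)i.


Real = 1.8*(-8.9) - (-5.8)*(-3.6) = -16.02 - 20.88 = -36.9
Imag = 1.8*(-3.6) - (8.9)*(-5.8) = -6.48 + 51.62 = 45.14

-36.9000 + 45.1400i


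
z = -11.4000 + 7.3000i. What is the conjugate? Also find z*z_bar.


z_bar = -11.4000 - 7.3000i
z*z_bar = (-11.4)^2 + 7.3^2 = 129.96 + 53.29 = 183.25

z_bar = -11.4000 - 7.3000i, z*z_bar = 183.25


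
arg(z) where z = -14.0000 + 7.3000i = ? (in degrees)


Re = -14, Im = 7.3
arg = atan2(7.3, -14) = 152.4612 degrees

arg(z) = 152.4612 degrees


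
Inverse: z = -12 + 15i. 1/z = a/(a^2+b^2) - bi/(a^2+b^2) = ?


|z|^2 = 144+225 = 369
1/z = (-12 - 15i)/369

1/z = -0.0325 - 0.0407i


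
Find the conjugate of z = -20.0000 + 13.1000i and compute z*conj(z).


z_bar = -20.0000 - 13.1000i
z*z_bar = (-20)^2 + 13.1^2 = 400 + 171.61 = 571.61

z_bar = -20.0000 - 13.1000i, z*z_bar = 571.61


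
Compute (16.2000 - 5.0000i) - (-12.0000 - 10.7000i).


Real: 16.2 + 12 = 28.2
Imag: -5 + 10.7 = 5.7

28.2000 + 5.7000i


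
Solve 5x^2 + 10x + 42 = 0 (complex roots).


disc = 10^2 - 4*5*42 = 100 - 840 = -740
sqrt(|disc|) = sqrt(740) = 27.2029
Real part = -10/(2*5) = -1.0000
Imag part = 27.2029/(2*5) = 2.7203

-1.0000 ± 2.7203i


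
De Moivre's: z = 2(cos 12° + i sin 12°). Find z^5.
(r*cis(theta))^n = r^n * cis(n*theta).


r^5 = 2^5 = 32
n*theta = 5*12° = 60° = 60° (mod 360)
a = 32*cos(60°) = 16.0000
b = 32*sin(60°) = 27.7128

32 cis(60°) = 16.0000 + 27.7128i


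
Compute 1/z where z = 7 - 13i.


|z|^2 = 49+169 = 218
1/z = (7 + 13i)/218

1/z = 0.0321 + 0.0596i


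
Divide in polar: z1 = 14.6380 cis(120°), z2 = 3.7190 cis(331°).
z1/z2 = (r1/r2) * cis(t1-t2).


r = 14.6380 / 3.7190 = 3.9360
theta = 120° - 331° = -211° = 149° (mod 360)

3.9360 cis(149°)


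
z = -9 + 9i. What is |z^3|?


|z| = sqrt(81+81) = sqrt(162) = 12.7279
|z^3| = |z|^3 = (sqrt(162))^3 = 162*sqrt(162)

|z^3| = 162*sqrt(162) ≈ 2061.9234


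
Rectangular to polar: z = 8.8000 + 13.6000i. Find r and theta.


r = sqrt(77.44+184.96) = sqrt(262.4) = 16.1988
theta = atan2(13.6, 8.8) = 57.0948 degrees

r = 16.1988, theta = 57.0948 degrees


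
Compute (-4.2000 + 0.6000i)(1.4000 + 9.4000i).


Real = -4.2*1.4 - 0.6*9.4 = -5.88 - 5.64 = -11.52
Imag = -4.2*9.4 + 1.4*0.6 = -39.48 + 0.84 = -38.64

-11.5200 - 38.6400i


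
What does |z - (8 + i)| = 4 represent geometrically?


|z - z0| = r is a circle with center z0 and radius r.
Center = (8, 1), radius = 4

Circle with center (8, 1) and radius 4


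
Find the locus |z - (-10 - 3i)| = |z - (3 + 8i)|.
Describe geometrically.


Equal distances means the locus is the perpendicular bisector of z1 and z2.
Midpoint = ((-10+3)/2, (-3+8)/2) = (-3.5000, 2.5000)

Perpendicular bisector through (-3.5000, 2.5000)


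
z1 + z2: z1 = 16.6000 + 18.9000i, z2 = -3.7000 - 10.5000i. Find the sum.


Real: 16.6 - 3.7 = 12.9
Imag: 18.9 - 10.5 = 8.4

12.9000 + 8.4000i


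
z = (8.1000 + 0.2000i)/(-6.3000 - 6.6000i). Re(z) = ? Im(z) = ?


Multiply by conjugate: (8.1000 + 0.2000i)(-6.3000 + 6.6000i) / ((-6.3)^2 + (-6.6)^2)
Numerator real = 8.1*(-6.3) + 0.2*(-6.6) = -52.35
Numerator imag = 0.2*(-6.3) - 8.1*(-6.6) = 52.2
Denominator = 83.25
Re(z) = -52.35/83.25 = -0.6288
Im(z) = 52.2/83.25 = 0.6270

Re(z) = -0.6288, Im(z) = 0.6270


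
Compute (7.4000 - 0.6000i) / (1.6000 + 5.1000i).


Conjugate of z2 = 1.6000 - 5.1000i
Numerator: (7.4000 - 0.6000i)(1.6000 - 5.1000i) = 8.7800 - 38.7000i
Denominator: 1.6^2 + 5.1^2 = 28.57
Result = (8.7800 - 38.7000i)/28.57

0.3073 - 1.3546i


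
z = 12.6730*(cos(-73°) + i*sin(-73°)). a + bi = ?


a = 12.6730*cos(-73°) = 12.6730*0.29237 = 3.7052
b = 12.6730*sin(-73°) = 12.6730*(-0.956305) = -12.1193

3.7052 - 12.1193i


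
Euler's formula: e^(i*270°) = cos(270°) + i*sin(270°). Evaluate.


cos(270°) = 0
sin(270°) = -1.0000

e^(i*270°) = 0 - 1.0000i


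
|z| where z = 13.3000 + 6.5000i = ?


|z| = sqrt(13.3^2 + 6.5^2) = sqrt(176.89 + 42.25) = sqrt(219.14) = 14.8034

|z| = 14.8034


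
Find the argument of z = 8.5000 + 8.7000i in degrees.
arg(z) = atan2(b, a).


Re = 8.5, Im = 8.7
arg = atan2(8.7, 8.5) = 45.6662 degrees

arg(z) = 45.6662 degrees


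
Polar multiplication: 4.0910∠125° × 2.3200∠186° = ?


r = 4.0910 * 2.3200 = 9.4911
theta = 125° + 186° = 311° = 311° (mod 360)

9.4911 cis(311°)


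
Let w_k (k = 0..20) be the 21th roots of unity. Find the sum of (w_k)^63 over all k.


The roots are w_k = w^k with w = e^(2*pi*i/21), and (w^k)^63 = (w^63)^k.
So S = 1 + u + u^2 + ... + u^(20) with u = w^63.
63 = 3*21 + 0, so 63 is a multiple of 21 and u = (w^21)^3 = 1.
Every one of the 21 terms equals 1: S = 21

S = 21


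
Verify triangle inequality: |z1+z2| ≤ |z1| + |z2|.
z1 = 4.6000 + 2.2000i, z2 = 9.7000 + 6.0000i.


|z1| = sqrt(4.6^2 + 2.2^2) = sqrt(26) = 5.0990
|z2| = sqrt(9.7^2 + 6^2) = sqrt(130.09) = 11.4057
z1+z2 = 14.3000 + 8.2000i
|z1+z2| = sqrt(271.73) = 16.4842
|z1|+|z2| = 5.0990 + 11.4057 = 16.5047

|z1+z2| = 16.4842 ≤ |z1|+|z2| = 16.5047 (verified)


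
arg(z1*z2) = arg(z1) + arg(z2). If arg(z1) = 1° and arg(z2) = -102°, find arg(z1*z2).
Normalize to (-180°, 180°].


arg(z1*z2) = 1° - 102° = -101°
Normalized to (-180°, 180°]: -101°

-101°


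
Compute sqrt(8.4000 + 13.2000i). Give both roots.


|z| = sqrt(70.56+174.24) = 15.6461
sqrt((|z|+a)/2) = sqrt((15.6461+8.4)/2) = sqrt(12.0230) = 3.4674
sqrt((|z|-a)/2) = sqrt((15.6461-8.4)/2) = sqrt(3.6230) = 1.9034

±(3.4674 + 1.9034i) i.e. 3.4674 + 1.9034i and -3.4674 - 1.9034i


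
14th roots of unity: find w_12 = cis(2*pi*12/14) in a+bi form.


Angle = 360*12/14 = 308.5714°
a = cos(308.5714°) = 0.6235
b = sin(308.5714°) = -0.7818

0.6235 - 0.7818i


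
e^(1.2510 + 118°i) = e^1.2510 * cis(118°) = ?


e^1.2510 = 3.4938
cos(118°) = -0.4695
sin(118°) = 0.88295
Real = 3.4938*(-0.4695) = -1.6403
Imag = 3.4938*0.88295 = 3.0849

-1.6403 + 3.0849i


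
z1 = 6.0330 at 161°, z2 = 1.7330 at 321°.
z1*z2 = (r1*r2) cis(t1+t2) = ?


r = 6.0330 * 1.7330 = 10.4552
theta = 161° + 321° = 482° = 122° (mod 360)

10.4552 cis(122°)


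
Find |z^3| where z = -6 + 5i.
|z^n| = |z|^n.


|z| = sqrt(36+25) = sqrt(61) = 7.8102
|z^3| = |z|^3 = (sqrt(61))^3 = 61*sqrt(61)

|z^3| = 61*sqrt(61) ≈ 476.4252


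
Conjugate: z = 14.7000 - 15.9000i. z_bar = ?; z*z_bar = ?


z_bar = 14.7000 + 15.9000i
z*z_bar = 14.7^2 + (-15.9)^2 = 216.09 + 252.81 = 468.9

z_bar = 14.7000 + 15.9000i, z*z_bar = 468.9


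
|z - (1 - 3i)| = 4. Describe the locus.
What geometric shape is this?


|z - z0| = r is a circle with center z0 and radius r.
Center = (1, -3), radius = 4

Circle with center (1, -3) and radius 4


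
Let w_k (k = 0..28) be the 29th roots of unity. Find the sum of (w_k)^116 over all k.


The roots are w_k = w^k with w = e^(2*pi*i/29), and (w^k)^116 = (w^116)^k.
So S = 1 + u + u^2 + ... + u^(28) with u = w^116.
116 = 4*29 + 0, so 116 is a multiple of 29 and u = (w^29)^4 = 1.
Every one of the 29 terms equals 1: S = 29

S = 29


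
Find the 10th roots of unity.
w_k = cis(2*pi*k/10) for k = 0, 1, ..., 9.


The 10th roots of unity are cis(360k/10°) for k=0..9
Angle step = 360/10 = 36°
Primitive root: cis(36°)
Primitive root = 0.8090 + 0.5878i

10 roots at angles: 0°, 36°, 72°, 108°, 144°, 180°, 216°, 252°, 288°, 324°


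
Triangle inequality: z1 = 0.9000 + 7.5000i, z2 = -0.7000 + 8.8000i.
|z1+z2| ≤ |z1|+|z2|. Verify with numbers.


|z1| = sqrt(0.9^2 + 7.5^2) = sqrt(57.06) = 7.5538
|z2| = sqrt((-0.7)^2 + 8.8^2) = sqrt(77.93) = 8.8278
z1+z2 = 0.2000 + 16.3000i
|z1+z2| = sqrt(265.73) = 16.3012
|z1|+|z2| = 7.5538 + 8.8278 = 16.3816

|z1+z2| = 16.3012 ≤ |z1|+|z2| = 16.3816 (verified)


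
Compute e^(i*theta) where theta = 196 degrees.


cos(196°) = -0.9613
sin(196°) = -0.2756

e^(i*196°) = -0.9613 - 0.2756i


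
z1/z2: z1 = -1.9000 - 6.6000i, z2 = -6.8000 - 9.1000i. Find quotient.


Conjugate of z2 = -6.8000 + 9.1000i
Numerator: (-1.9000 - 6.6000i)(-6.8000 + 9.1000i) = 72.9800 + 27.5900i
Denominator: (-6.8)^2 + (-9.1)^2 = 129.05
Result = (72.9800 + 27.5900i)/129.05

0.5655 + 0.2138i


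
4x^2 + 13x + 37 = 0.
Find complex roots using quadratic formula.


disc = 13^2 - 4*4*37 = 169 - 592 = -423
sqrt(|disc|) = sqrt(423) = 20.5670
Real part = -13/(2*4) = -1.6250
Imag part = 20.5670/(2*4) = 2.5709

-1.6250 ± 2.5709i


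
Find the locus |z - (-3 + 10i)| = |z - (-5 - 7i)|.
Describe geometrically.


Equal distances means the locus is the perpendicular bisector of z1 and z2.
Midpoint = ((-3+(-5))/2, (10+(-7))/2) = (-4.0000, 1.5000)

Perpendicular bisector through (-4.0000, 1.5000)


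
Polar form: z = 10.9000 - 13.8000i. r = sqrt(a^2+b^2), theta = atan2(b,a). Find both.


r = sqrt(118.81+190.44) = sqrt(309.25) = 17.5855
theta = atan2(-13.8, 10.9) = -51.6964 degrees

r = 17.5855, theta = -51.6964 degrees


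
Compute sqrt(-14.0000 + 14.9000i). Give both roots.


|z| = sqrt(196+222.01) = 20.4453
sqrt((|z|+a)/2) = sqrt((20.4453+(-14))/2) = sqrt(3.2226) = 1.7952
sqrt((|z|-a)/2) = sqrt((20.4453-(-14))/2) = sqrt(17.2226) = 4.1500

±(1.7952 + 4.1500i) i.e. 1.7952 + 4.1500i and -1.7952 - 4.1500i


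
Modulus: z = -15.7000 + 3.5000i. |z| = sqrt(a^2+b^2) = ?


|z| = sqrt((-15.7)^2 + 3.5^2) = sqrt(246.49 + 12.25) = sqrt(258.74) = 16.0854

|z| = 16.0854


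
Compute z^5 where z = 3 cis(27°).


r^5 = 3^5 = 243
n*theta = 5*27° = 135° = 135° (mod 360)
a = 243*cos(135°) = -171.8269
b = 243*sin(135°) = 171.8269

243 cis(135°) = -171.8269 + 171.8269i


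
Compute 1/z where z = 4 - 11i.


|z|^2 = 16+121 = 137
1/z = (4 + 11i)/137

1/z = 0.0292 + 0.0803i


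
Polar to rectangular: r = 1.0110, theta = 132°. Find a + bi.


a = 1.0110*cos(132°) = 1.0110*(-0.6691) = -0.6765
b = 1.0110*sin(132°) = 1.0110*0.7431 = 0.7513

-0.6765 + 0.7513i


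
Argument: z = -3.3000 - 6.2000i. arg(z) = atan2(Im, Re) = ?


Re = -3.3, Im = -6.2
arg = atan2(-6.2, -3.3) = -118.0245 degrees

arg(z) = -118.0245 degrees


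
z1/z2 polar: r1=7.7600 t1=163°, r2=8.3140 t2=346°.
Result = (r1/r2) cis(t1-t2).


r = 7.7600 / 8.3140 = 0.9334
theta = 163° - 346° = -183° = 177° (mod 360)

0.9334 cis(177°)


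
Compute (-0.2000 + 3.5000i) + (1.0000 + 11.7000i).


Real: -0.2 + 1 = 0.8
Imag: 3.5 + 11.7 = 15.2

0.8000 + 15.2000i


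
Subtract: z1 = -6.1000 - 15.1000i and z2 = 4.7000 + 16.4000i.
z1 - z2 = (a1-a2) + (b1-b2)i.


Real: -6.1 - 4.7 = -10.8
Imag: -15.1 - 16.4 = -31.5

-10.8000 - 31.5000i


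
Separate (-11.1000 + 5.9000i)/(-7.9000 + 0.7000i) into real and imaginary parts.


Multiply by conjugate: (-11.1000 + 5.9000i)(-7.9000 - 0.7000i) / ((-7.9)^2 + 0.7^2)
Numerator real = -11.1*(-7.9) + 5.9*0.7 = 91.82
Numerator imag = 5.9*(-7.9) - (-11.1)*0.7 = -38.84
Denominator = 62.9
Re(z) = 91.82/62.9 = 1.4598
Im(z) = -38.84/62.9 = -0.6175

Re(z) = 1.4598, Im(z) = -0.6175


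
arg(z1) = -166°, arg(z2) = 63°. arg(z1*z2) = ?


arg(z1*z2) = -166° + 63° = -103°
Normalized to (-180°, 180°]: -103°

-103°


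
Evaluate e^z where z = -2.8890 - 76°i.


e^-2.8890 = 0.05563
cos(-76°) = 0.2419
sin(-76°) = -0.9703
Real = 0.05563*0.2419 = 0.0135
Imag = 0.05563*(-0.9703) = -0.0540

0.0135 - 0.0540i


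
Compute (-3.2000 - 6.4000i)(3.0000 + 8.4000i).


Real = -3.2*3 - (-6.4)*8.4 = -9.6 - (-53.76) = 44.16
Imag = -3.2*8.4 + 3*(-6.4) = -26.88 - (19.2) = -46.08

44.1600 - 46.0800i


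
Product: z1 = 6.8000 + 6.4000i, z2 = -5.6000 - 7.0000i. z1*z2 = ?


Real = 6.8*(-5.6) - 6.4*(-7) = -38.08 - (-44.8) = 6.72
Imag = 6.8*(-7) - (5.6)*6.4 = -47.6 - (35.84) = -83.44

6.7200 - 83.4400i


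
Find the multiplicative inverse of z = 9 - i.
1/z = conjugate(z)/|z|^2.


|z|^2 = 81+1 = 82
1/z = (9 + 1i)/82

1/z = 0.1098 + 0.0122i


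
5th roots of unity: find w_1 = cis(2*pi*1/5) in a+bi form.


Angle = 360*1/5 = 72°
a = cos(72°) = 0.3090
b = sin(72°) = 0.9511

0.3090 + 0.9511i


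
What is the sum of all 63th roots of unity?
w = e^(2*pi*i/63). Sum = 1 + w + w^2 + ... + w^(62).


The sum of all 63th roots of unity is 0.
Geometric series: (1 - w^63)/(1 - w) = (1-1)/(1-w) = 0 since w^63 = 1, w ≠ 1.
Alternatively: coefficient of z^62 in z^63 - 1 is 0.

0


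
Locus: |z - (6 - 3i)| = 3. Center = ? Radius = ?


|z - z0| = r is a circle with center z0 and radius r.
Center = (6, -3), radius = 3

Circle with center (6, -3) and radius 3


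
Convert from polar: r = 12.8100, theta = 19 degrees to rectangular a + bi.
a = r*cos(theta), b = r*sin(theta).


a = 12.8100*cos(19°) = 12.8100*0.94552 = 12.1121
b = 12.8100*sin(19°) = 12.8100*0.325568 = 4.1705

12.1121 + 4.1705i


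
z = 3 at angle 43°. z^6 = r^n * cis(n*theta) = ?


r^6 = 3^6 = 729
n*theta = 6*43° = 258° = 258° (mod 360)
a = 729*cos(258°) = -151.5676
b = 729*sin(258°) = -713.0696

729 cis(258°) = -151.5676 - 713.0696i


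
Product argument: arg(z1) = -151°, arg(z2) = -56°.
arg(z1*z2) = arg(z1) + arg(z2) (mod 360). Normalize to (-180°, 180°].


arg(z1*z2) = -151° - 56° = -207°
Normalized to (-180°, 180°]: 153°

153°


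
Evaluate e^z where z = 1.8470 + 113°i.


e^1.8470 = 6.3408
cos(113°) = -0.39073
sin(113°) = 0.9205
Real = 6.3408*(-0.39073) = -2.4775
Imag = 6.3408*0.9205 = 5.8367

-2.4775 + 5.8367i


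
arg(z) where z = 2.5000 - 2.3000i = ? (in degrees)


Re = 2.5, Im = -2.3
arg = atan2(-2.3, 2.5) = -42.6141 degrees

arg(z) = -42.6141 degrees


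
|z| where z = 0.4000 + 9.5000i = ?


|z| = sqrt(0.4^2 + 9.5^2) = sqrt(0.16 + 90.25) = sqrt(90.41) = 9.5084

|z| = 9.5084


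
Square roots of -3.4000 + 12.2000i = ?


|z| = sqrt(11.56+148.84) = 12.6649
sqrt((|z|+a)/2) = sqrt((12.6649+(-3.4))/2) = sqrt(4.6325) = 2.1523
sqrt((|z|-a)/2) = sqrt((12.6649-(-3.4))/2) = sqrt(8.0325) = 2.8342

±(2.1523 + 2.8342i) i.e. 2.1523 + 2.8342i and -2.1523 - 2.8342i


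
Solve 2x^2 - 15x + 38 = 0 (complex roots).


disc = (-15)^2 - 4*2*38 = 225 - 304 = -79
sqrt(|disc|) = sqrt(79) = 8.8882
Real part = 15/(2*2) = 3.7500
Imag part = 8.8882/(2*2) = 2.2220

3.7500 ± 2.2220i


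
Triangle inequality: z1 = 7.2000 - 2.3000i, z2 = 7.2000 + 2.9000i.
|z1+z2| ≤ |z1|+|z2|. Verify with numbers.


|z1| = sqrt(7.2^2 + (-2.3)^2) = sqrt(57.13) = 7.5584
|z2| = sqrt(7.2^2 + 2.9^2) = sqrt(60.25) = 7.7621
z1+z2 = 14.4000 + 0.6000i
|z1+z2| = sqrt(207.72) = 14.4125
|z1|+|z2| = 7.5584 + 7.7621 = 15.3205

|z1+z2| = 14.4125 ≤ |z1|+|z2| = 15.3205 (verified)


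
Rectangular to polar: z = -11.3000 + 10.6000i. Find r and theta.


r = sqrt(127.69+112.36) = sqrt(240.05) = 15.4935
theta = atan2(10.6, -11.3) = 136.8307 degrees

r = 15.4935, theta = 136.8307 degrees


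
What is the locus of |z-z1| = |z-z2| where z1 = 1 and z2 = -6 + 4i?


Equal distances means the locus is the perpendicular bisector of z1 and z2.
Midpoint = ((1+(-6))/2, (0+4)/2) = (-2.5000, 2.0000)

Perpendicular bisector through (-2.5000, 2.0000)


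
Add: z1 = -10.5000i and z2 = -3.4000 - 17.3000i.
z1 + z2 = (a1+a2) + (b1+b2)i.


Real: 0 - 3.4 = -3.4
Imag: -10.5 - 17.3 = -27.8

-3.4000 - 27.8000i


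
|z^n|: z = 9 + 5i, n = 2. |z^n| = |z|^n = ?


|z| = sqrt(81+25) = sqrt(106) = 10.2956
|z^2| = |z|^2 = (sqrt(106))^2 = 106

|z^2| = 106


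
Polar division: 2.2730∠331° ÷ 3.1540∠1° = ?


r = 2.2730 / 3.1540 = 0.7207
theta = 331° - 1° = 330° = 330° (mod 360)

0.7207 cis(330°)


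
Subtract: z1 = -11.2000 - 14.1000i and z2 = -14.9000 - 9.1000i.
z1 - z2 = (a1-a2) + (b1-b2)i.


Real: -11.2 + 14.9 = 3.7
Imag: -14.1 + 9.1 = -5

3.7000 - 5.0000i


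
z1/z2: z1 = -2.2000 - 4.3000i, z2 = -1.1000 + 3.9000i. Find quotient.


Conjugate of z2 = -1.1000 - 3.9000i
Numerator: (-2.2000 - 4.3000i)(-1.1000 - 3.9000i) = -14.3500 + 13.3100i
Denominator: (-1.1)^2 + 3.9^2 = 16.42
Result = (-14.3500 + 13.3100i)/16.42

-0.8739 + 0.8106i


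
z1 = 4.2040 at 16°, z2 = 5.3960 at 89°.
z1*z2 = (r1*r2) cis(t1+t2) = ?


r = 4.2040 * 5.3960 = 22.6848
theta = 16° + 89° = 105° = 105° (mod 360)

22.6848 cis(105°)


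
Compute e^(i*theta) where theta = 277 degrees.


cos(277°) = 0.1219
sin(277°) = -0.9925

e^(i*277°) = 0.1219 - 0.9925i


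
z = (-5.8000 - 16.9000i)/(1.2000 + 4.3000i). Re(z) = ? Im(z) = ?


Multiply by conjugate: (-5.8000 - 16.9000i)(1.2000 - 4.3000i) / (1.2^2 + 4.3^2)
Numerator real = -5.8*1.2 - (16.9)*4.3 = -79.63
Numerator imag = -16.9*1.2 - (-5.8)*4.3 = 4.66
Denominator = 19.93
Re(z) = -79.63/19.93 = -3.9955
Im(z) = 4.66/19.93 = 0.2338

Re(z) = -3.9955, Im(z) = 0.2338


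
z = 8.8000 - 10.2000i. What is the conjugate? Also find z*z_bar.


z_bar = 8.8000 + 10.2000i
z*z_bar = 8.8^2 + (-10.2)^2 = 77.44 + 104.04 = 181.48

z_bar = 8.8000 + 10.2000i, z*z_bar = 181.48


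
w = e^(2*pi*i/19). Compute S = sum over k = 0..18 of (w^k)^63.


The roots are w_k = w^k with w = e^(2*pi*i/19), and (w^k)^63 = (w^63)^k.
So S = 1 + u + u^2 + ... + u^(18) with u = w^63.
63 = 3*19 + 6, so 63 is not a multiple of 19: u = (w^19)^3 * w^6 = w^6 ≠ 1 (w is a primitive 19th root), while u^19 = (w^19)^63 = 1.
Geometric series: S = (1 - u^19)/(1 - u) = (1 - 1)/(1 - u) = 0

S = 0


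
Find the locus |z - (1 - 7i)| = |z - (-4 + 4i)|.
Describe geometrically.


Equal distances means the locus is the perpendicular bisector of z1 and z2.
Midpoint = ((1+(-4))/2, (-7+4)/2) = (-1.5000, -1.5000)

Perpendicular bisector through (-1.5000, -1.5000)


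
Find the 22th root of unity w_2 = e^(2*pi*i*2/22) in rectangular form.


Angle = 360*2/22 = 32.7273°
a = cos(32.7273°) = 0.8413
b = sin(32.7273°) = 0.5406

0.8413 + 0.5406i


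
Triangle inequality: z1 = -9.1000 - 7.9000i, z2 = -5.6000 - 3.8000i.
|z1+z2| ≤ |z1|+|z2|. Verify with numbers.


|z1| = sqrt((-9.1)^2 + (-7.9)^2) = sqrt(145.22) = 12.0507
|z2| = sqrt((-5.6)^2 + (-3.8)^2) = sqrt(45.8) = 6.7676
z1+z2 = -14.7000 - 11.7000i
|z1+z2| = sqrt(352.98) = 18.7878
|z1|+|z2| = 12.0507 + 6.7676 = 18.8183

|z1+z2| = 18.7878 ≤ |z1|+|z2| = 18.8183 (verified)


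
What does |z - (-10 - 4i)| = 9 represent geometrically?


|z - z0| = r is a circle with center z0 and radius r.
Center = (-10, -4), radius = 9

Circle with center (-10, -4) and radius 9


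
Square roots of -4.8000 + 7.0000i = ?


|z| = sqrt(23.04+49) = 8.4876
sqrt((|z|+a)/2) = sqrt((8.4876+(-4.8))/2) = sqrt(1.8438) = 1.3579
sqrt((|z|-a)/2) = sqrt((8.4876-(-4.8))/2) = sqrt(6.6438) = 2.5776

±(1.3579 + 2.5776i) i.e. 1.3579 + 2.5776i and -1.3579 - 2.5776i


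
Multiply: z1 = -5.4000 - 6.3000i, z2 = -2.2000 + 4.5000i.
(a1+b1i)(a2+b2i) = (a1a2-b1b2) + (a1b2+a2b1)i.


Real = -5.4*(-2.2) - (-6.3)*4.5 = 11.88 - (-28.35) = 40.23
Imag = -5.4*4.5 - (2.2)*(-6.3) = -24.3 + 13.86 = -10.44

40.2300 - 10.4400i


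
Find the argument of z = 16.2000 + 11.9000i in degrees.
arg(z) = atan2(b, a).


Re = 16.2, Im = 11.9
arg = atan2(11.9, 16.2) = 36.2998 degrees

arg(z) = 36.2998 degrees


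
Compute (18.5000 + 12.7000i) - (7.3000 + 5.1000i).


Real: 18.5 - 7.3 = 11.2
Imag: 12.7 - 5.1 = 7.6

11.2000 + 7.6000i


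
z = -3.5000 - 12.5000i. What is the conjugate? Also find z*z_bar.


z_bar = -3.5000 + 12.5000i
z*z_bar = (-3.5)^2 + (-12.5)^2 = 12.25 + 156.25 = 168.5

z_bar = -3.5000 + 12.5000i, z*z_bar = 168.5


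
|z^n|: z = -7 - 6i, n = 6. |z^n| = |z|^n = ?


|z| = sqrt(49+36) = sqrt(85) = 9.2195
|z^6| = |z|^6 = (sqrt(85))^6 = 85^3 = 614125

|z^6| = 614125


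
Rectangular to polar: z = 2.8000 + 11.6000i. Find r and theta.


r = sqrt(7.84+134.56) = sqrt(142.4) = 11.9331
theta = atan2(11.6, 2.8) = 76.4296 degrees

r = 11.9331, theta = 76.4296 degrees


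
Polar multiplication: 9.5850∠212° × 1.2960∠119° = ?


r = 9.5850 * 1.2960 = 12.4222
theta = 212° + 119° = 331° = 331° (mod 360)

12.4222 cis(331°)


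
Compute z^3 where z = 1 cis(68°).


r^3 = 1^3 = 1
n*theta = 3*68° = 204° = 204° (mod 360)
a = 1*cos(204°) = -0.9135
b = 1*sin(204°) = -0.4067

1 cis(204°) = -0.9135 - 0.4067i


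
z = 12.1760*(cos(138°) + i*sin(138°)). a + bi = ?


a = 12.1760*cos(138°) = 12.1760*(-0.74314) = -9.0485
b = 12.1760*sin(138°) = 12.1760*0.66913 = 8.1473

-9.0485 + 8.1473i


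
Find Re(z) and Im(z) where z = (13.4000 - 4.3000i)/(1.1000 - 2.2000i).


Multiply by conjugate: (13.4000 - 4.3000i)(1.1000 + 2.2000i) / (1.1^2 + (-2.2)^2)
Numerator real = 13.4*1.1 - (4.3)*(-2.2) = 24.2
Numerator imag = -4.3*1.1 - 13.4*(-2.2) = 24.75
Denominator = 6.05
Re(z) = 24.2/6.05 = 4.0000
Im(z) = 24.75/6.05 = 4.0909

Re(z) = 4.0000, Im(z) = 4.0909


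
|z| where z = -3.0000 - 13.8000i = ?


|z| = sqrt((-3)^2 + (-13.8)^2) = sqrt(9 + 190.44) = sqrt(199.44) = 14.1223

|z| = 14.1223


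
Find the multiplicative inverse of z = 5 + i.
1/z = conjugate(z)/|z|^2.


|z|^2 = 25+1 = 26
1/z = (5 - 1i)/26

1/z = 0.1923 - 0.0385i


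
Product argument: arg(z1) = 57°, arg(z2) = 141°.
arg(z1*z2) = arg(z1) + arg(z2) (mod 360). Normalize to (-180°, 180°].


arg(z1*z2) = 57° + 141° = 198°
Normalized to (-180°, 180°]: -162°

-162°


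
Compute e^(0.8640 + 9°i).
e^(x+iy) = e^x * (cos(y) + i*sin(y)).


e^0.8640 = 2.3726
cos(9°) = 0.9877
sin(9°) = 0.156434
Real = 2.3726*0.9877 = 2.3434
Imag = 2.3726*0.156434 = 0.3712

2.3434 + 0.3712i


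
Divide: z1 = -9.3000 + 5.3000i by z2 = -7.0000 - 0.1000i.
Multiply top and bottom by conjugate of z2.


Conjugate of z2 = -7.0000 + 0.1000i
Numerator: (-9.3000 + 5.3000i)(-7.0000 + 0.1000i) = 64.5700 - 38.0300i
Denominator: (-7)^2 + (-0.1)^2 = 49.01
Result = (64.5700 - 38.0300i)/49.01

1.3175 - 0.7760i


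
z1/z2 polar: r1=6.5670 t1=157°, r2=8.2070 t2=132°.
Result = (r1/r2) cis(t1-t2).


r = 6.5670 / 8.2070 = 0.8002
theta = 157° - 132° = 25° = 25° (mod 360)

0.8002 cis(25°)


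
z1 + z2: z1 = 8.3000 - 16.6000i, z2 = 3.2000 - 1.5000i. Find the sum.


Real: 8.3 + 3.2 = 11.5
Imag: -16.6 - 1.5 = -18.1

11.5000 - 18.1000i


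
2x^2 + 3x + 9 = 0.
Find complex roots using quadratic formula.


disc = 3^2 - 4*2*9 = 9 - 72 = -63
sqrt(|disc|) = sqrt(63) = 7.9373
Real part = -3/(2*2) = -0.7500
Imag part = 7.9373/(2*2) = 1.9843

-0.7500 ± 1.9843i


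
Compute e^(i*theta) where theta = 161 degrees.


cos(161°) = -0.9455
sin(161°) = 0.3256

e^(i*161°) = -0.9455 + 0.3256i


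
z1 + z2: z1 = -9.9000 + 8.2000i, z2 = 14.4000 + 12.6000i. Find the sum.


Real: -9.9 + 14.4 = 4.5
Imag: 8.2 + 12.6 = 20.8

4.5000 + 20.8000i


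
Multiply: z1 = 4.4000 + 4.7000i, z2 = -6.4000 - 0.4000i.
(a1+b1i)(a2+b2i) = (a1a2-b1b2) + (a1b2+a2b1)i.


Real = 4.4*(-6.4) - 4.7*(-0.4) = -28.16 - (-1.88) = -26.28
Imag = 4.4*(-0.4) - (6.4)*4.7 = -1.76 - (30.08) = -31.84

-26.2800 - 31.8400i


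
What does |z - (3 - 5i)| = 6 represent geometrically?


|z - z0| = r is a circle with center z0 and radius r.
Center = (3, -5), radius = 6

Circle with center (3, -5) and radius 6


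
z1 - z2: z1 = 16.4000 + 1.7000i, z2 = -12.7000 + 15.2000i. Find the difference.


Real: 16.4 + 12.7 = 29.1
Imag: 1.7 - 15.2 = -13.5

29.1000 - 13.5000i


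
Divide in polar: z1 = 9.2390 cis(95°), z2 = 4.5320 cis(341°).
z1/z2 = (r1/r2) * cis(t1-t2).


r = 9.2390 / 4.5320 = 2.0386
theta = 95° - 341° = -246° = 114° (mod 360)

2.0386 cis(114°)


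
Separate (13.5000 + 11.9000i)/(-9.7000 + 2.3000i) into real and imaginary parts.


Multiply by conjugate: (13.5000 + 11.9000i)(-9.7000 - 2.3000i) / ((-9.7)^2 + 2.3^2)
Numerator real = 13.5*(-9.7) + 11.9*2.3 = -103.58
Numerator imag = 11.9*(-9.7) - 13.5*2.3 = -146.48
Denominator = 99.38
Re(z) = -103.58/99.38 = -1.0423
Im(z) = -146.48/99.38 = -1.4739

Re(z) = -1.0423, Im(z) = -1.4739


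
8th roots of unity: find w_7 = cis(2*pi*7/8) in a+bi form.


Angle = 360*7/8 = 315°
a = cos(315°) = 0.7071
b = sin(315°) = -0.7071

0.7071 - 0.7071i


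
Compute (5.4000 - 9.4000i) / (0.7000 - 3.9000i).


Conjugate of z2 = 0.7000 + 3.9000i
Numerator: (5.4000 - 9.4000i)(0.7000 + 3.9000i) = 40.4400 + 14.4800i
Denominator: 0.7^2 + (-3.9)^2 = 15.7
Result = (40.4400 + 14.4800i)/15.7

2.5758 + 0.9223i


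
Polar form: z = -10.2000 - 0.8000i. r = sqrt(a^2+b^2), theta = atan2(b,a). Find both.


r = sqrt(104.04+0.64) = sqrt(104.68) = 10.2313
theta = atan2(-0.8, -10.2) = -175.5154 degrees

r = 10.2313, theta = -175.5154 degrees


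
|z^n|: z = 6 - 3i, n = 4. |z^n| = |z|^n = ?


|z| = sqrt(36+9) = sqrt(45) = 6.7082
|z^4| = |z|^4 = (sqrt(45))^4 = 45^2 = 2025

|z^4| = 2025


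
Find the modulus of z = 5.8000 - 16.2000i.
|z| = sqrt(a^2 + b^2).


|z| = sqrt(5.8^2 + (-16.2)^2) = sqrt(33.64 + 262.44) = sqrt(296.08) = 17.2070

|z| = 17.2070


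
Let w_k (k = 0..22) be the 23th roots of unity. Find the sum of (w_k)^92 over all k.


The roots are w_k = w^k with w = e^(2*pi*i/23), and (w^k)^92 = (w^92)^k.
So S = 1 + u + u^2 + ... + u^(22) with u = w^92.
92 = 4*23 + 0, so 92 is a multiple of 23 and u = (w^23)^4 = 1.
Every one of the 23 terms equals 1: S = 23

S = 23


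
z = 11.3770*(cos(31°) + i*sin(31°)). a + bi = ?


a = 11.3770*cos(31°) = 11.3770*0.85717 = 9.7520
b = 11.3770*sin(31°) = 11.3770*0.51504 = 5.8596

9.7520 + 5.8596i


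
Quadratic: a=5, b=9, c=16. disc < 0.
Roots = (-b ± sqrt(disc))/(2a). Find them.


disc = 9^2 - 4*5*16 = 81 - 320 = -239
sqrt(|disc|) = sqrt(239) = 15.4596
Real part = -9/(2*5) = -0.9000
Imag part = 15.4596/(2*5) = 1.5460

-0.9000 ± 1.5460i


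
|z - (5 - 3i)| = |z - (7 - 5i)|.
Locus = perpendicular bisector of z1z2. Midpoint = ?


Equal distances means the locus is the perpendicular bisector of z1 and z2.
Midpoint = ((5+7)/2, (-3+(-5))/2) = (6.0000, -4.0000)

Perpendicular bisector through (6.0000, -4.0000)


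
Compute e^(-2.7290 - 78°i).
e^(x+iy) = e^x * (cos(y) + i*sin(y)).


e^-2.7290 = 0.0653
cos(-78°) = 0.2079
sin(-78°) = -0.9781
Real = 0.0653*0.2079 = 0.0136
Imag = 0.0653*(-0.9781) = -0.0639

0.0136 - 0.0639i


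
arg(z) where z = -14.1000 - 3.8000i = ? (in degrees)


Re = -14.1, Im = -3.8
arg = atan2(-3.8, -14.1) = -164.9169 degrees

arg(z) = -164.9169 degrees


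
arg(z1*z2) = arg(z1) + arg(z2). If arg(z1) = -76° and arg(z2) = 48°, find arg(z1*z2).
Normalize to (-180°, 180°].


arg(z1*z2) = -76° + 48° = -28°
Normalized to (-180°, 180°]: -28°

-28°


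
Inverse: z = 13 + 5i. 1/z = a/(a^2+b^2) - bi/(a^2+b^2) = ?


|z|^2 = 169+25 = 194
1/z = (13 - 5i)/194

1/z = 0.0670 - 0.0258i


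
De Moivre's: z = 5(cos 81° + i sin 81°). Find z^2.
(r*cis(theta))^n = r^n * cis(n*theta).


r^2 = 5^2 = 25
n*theta = 2*81° = 162° = 162° (mod 360)
a = 25*cos(162°) = -23.7764
b = 25*sin(162°) = 7.7254

25 cis(162°) = -23.7764 + 7.7254i


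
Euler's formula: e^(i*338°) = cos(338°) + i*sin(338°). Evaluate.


cos(338°) = 0.9272
sin(338°) = -0.3746

e^(i*338°) = 0.9272 - 0.3746i


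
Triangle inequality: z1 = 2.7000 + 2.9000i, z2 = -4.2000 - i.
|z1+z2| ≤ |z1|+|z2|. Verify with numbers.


|z1| = sqrt(2.7^2 + 2.9^2) = sqrt(15.7) = 3.9623
|z2| = sqrt((-4.2)^2 + (-1)^2) = sqrt(18.64) = 4.3174
z1+z2 = -1.5000 + 1.9000i
|z1+z2| = sqrt(5.86) = 2.4207
|z1|+|z2| = 3.9623 + 4.3174 = 8.2797

|z1+z2| = 2.4207 ≤ |z1|+|z2| = 8.2797 (verified)


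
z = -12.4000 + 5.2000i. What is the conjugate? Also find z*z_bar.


z_bar = -12.4000 - 5.2000i
z*z_bar = (-12.4)^2 + 5.2^2 = 153.76 + 27.04 = 180.8

z_bar = -12.4000 - 5.2000i, z*z_bar = 180.8


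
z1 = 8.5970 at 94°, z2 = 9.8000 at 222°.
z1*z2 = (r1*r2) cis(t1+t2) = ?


r = 8.5970 * 9.8000 = 84.2506
theta = 94° + 222° = 316° = 316° (mod 360)

84.2506 cis(316°)


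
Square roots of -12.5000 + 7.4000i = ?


|z| = sqrt(156.25+54.76) = 14.5262
sqrt((|z|+a)/2) = sqrt((14.5262+(-12.5))/2) = sqrt(1.0131) = 1.0065
sqrt((|z|-a)/2) = sqrt((14.5262-(-12.5))/2) = sqrt(13.5131) = 3.6760

±(1.0065 + 3.6760i) i.e. 1.0065 + 3.6760i and -1.0065 - 3.6760i


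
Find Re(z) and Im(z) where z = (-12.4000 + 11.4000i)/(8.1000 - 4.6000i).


Multiply by conjugate: (-12.4000 + 11.4000i)(8.1000 + 4.6000i) / (8.1^2 + (-4.6)^2)
Numerator real = -12.4*8.1 + 11.4*(-4.6) = -152.88
Numerator imag = 11.4*8.1 - (-12.4)*(-4.6) = 35.3
Denominator = 86.77
Re(z) = -152.88/86.77 = -1.7619
Im(z) = 35.3/86.77 = 0.4068

Re(z) = -1.7619, Im(z) = 0.4068


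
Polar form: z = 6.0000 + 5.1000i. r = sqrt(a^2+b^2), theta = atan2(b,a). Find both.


r = sqrt(36+26.01) = sqrt(62.01) = 7.8746
theta = atan2(5.1, 6) = 40.3645 degrees

r = 7.8746, theta = 40.3645 degrees


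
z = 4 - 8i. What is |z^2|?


|z| = sqrt(16+64) = sqrt(80) = 8.9443
|z^2| = |z|^2 = (sqrt(80))^2 = 80

|z^2| = 80


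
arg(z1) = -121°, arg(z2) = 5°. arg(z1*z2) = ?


arg(z1*z2) = -121° + 5° = -116°
Normalized to (-180°, 180°]: -116°

-116°


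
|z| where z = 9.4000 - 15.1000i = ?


|z| = sqrt(9.4^2 + (-15.1)^2) = sqrt(88.36 + 228.01) = sqrt(316.37) = 17.7868

|z| = 17.7868


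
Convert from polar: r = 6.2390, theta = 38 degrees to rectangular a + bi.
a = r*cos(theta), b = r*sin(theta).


a = 6.2390*cos(38°) = 6.2390*0.78801 = 4.9164
b = 6.2390*sin(38°) = 6.2390*0.61566 = 3.8411

4.9164 + 3.8411i


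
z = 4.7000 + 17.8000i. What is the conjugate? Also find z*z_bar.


z_bar = 4.7000 - 17.8000i
z*z_bar = 4.7^2 + 17.8^2 = 22.09 + 316.84 = 338.93

z_bar = 4.7000 - 17.8000i, z*z_bar = 338.93


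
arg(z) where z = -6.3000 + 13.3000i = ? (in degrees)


Re = -6.3, Im = 13.3
arg = atan2(13.3, -6.3) = 115.3462 degrees

arg(z) = 115.3462 degrees


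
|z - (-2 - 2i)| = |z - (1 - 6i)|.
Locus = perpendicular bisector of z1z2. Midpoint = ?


Equal distances means the locus is the perpendicular bisector of z1 and z2.
Midpoint = ((-2+1)/2, (-2+(-6))/2) = (-0.5000, -4.0000)

Perpendicular bisector through (-0.5000, -4.0000)


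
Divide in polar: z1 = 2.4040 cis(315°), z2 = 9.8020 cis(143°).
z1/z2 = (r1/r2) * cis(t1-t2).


r = 2.4040 / 9.8020 = 0.2453
theta = 315° - 143° = 172° = 172° (mod 360)

0.2453 cis(172°)


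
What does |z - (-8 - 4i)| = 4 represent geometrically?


|z - z0| = r is a circle with center z0 and radius r.
Center = (-8, -4), radius = 4

Circle with center (-8, -4) and radius 4


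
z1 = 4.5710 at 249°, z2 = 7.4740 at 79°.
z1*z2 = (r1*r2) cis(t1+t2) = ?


r = 4.5710 * 7.4740 = 34.1637
theta = 249° + 79° = 328° = 328° (mod 360)

34.1637 cis(328°)


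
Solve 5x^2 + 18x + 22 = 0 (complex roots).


disc = 18^2 - 4*5*22 = 324 - 440 = -116
sqrt(|disc|) = sqrt(116) = 10.7703
Real part = -18/(2*5) = -1.8000
Imag part = 10.7703/(2*5) = 1.0770

-1.8000 ± 1.0770i


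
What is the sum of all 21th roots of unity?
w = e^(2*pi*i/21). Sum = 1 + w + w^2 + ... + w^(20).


The sum of all 21th roots of unity is 0.
Geometric series: (1 - w^21)/(1 - w) = (1-1)/(1-w) = 0 since w^21 = 1, w ≠ 1.
Alternatively: coefficient of z^20 in z^21 - 1 is 0.

0


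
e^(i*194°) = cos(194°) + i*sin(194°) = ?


cos(194°) = -0.9703
sin(194°) = -0.2419

e^(i*194°) = -0.9703 - 0.2419i


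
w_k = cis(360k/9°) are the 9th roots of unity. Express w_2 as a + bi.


Angle = 360*2/9 = 80°
a = cos(80°) = 0.1736
b = sin(80°) = 0.9848

0.1736 + 0.9848i


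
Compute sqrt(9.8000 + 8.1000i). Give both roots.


|z| = sqrt(96.04+65.61) = 12.7142
sqrt((|z|+a)/2) = sqrt((12.7142+9.8)/2) = sqrt(11.2571) = 3.3552
sqrt((|z|-a)/2) = sqrt((12.7142-9.8)/2) = sqrt(1.4571) = 1.2071

±(3.3552 + 1.2071i) i.e. 3.3552 + 1.2071i and -3.3552 - 1.2071i


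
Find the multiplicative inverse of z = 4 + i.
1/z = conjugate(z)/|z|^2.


|z|^2 = 16+1 = 17
1/z = (4 - 1i)/17

1/z = 0.2353 - 0.0588i


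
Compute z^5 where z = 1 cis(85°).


r^5 = 1^5 = 1
n*theta = 5*85° = 425° = 65° (mod 360)
a = 1*cos(65°) = 0.4226
b = 1*sin(65°) = 0.9063

1 cis(65°) = 0.4226 + 0.9063i


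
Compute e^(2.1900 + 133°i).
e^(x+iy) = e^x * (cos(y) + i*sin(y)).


e^2.1900 = 8.9352
cos(133°) = -0.682
sin(133°) = 0.73135
Real = 8.9352*(-0.682) = -6.0938
Imag = 8.9352*0.73135 = 6.5348

-6.0938 + 6.5348i


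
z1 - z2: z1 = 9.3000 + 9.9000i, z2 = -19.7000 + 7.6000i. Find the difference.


Real: 9.3 + 19.7 = 29
Imag: 9.9 - 7.6 = 2.3

29.0000 + 2.3000i


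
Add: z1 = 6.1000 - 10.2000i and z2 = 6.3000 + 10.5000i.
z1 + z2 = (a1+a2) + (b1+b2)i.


Real: 6.1 + 6.3 = 12.4
Imag: -10.2 + 10.5 = 0.3

12.4000 + 0.3000i


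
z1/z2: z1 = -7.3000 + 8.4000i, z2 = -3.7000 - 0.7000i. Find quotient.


Conjugate of z2 = -3.7000 + 0.7000i
Numerator: (-7.3000 + 8.4000i)(-3.7000 + 0.7000i) = 21.1300 - 36.1900i
Denominator: (-3.7)^2 + (-0.7)^2 = 14.18
Result = (21.1300 - 36.1900i)/14.18

1.4901 - 2.5522i


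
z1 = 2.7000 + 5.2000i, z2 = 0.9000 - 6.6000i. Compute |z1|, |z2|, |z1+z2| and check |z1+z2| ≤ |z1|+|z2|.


|z1| = sqrt(2.7^2 + 5.2^2) = sqrt(34.33) = 5.8592
|z2| = sqrt(0.9^2 + (-6.6)^2) = sqrt(44.37) = 6.6611
z1+z2 = 3.6000 - 1.4000i
|z1+z2| = sqrt(14.92) = 3.8626
|z1|+|z2| = 5.8592 + 6.6611 = 12.5203

|z1+z2| = 3.8626 ≤ |z1|+|z2| = 12.5203 (verified)


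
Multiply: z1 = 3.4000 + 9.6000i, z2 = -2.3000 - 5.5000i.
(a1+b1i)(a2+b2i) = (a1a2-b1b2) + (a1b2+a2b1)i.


Real = 3.4*(-2.3) - 9.6*(-5.5) = -7.82 - (-52.8) = 44.98
Imag = 3.4*(-5.5) - (2.3)*9.6 = -18.7 - (22.08) = -40.78

44.9800 - 40.7800i


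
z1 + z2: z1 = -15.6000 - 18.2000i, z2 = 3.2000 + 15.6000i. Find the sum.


Real: -15.6 + 3.2 = -12.4
Imag: -18.2 + 15.6 = -2.6

-12.4000 - 2.6000i


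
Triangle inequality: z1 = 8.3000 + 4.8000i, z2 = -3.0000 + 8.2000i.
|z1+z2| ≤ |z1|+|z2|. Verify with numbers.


|z1| = sqrt(8.3^2 + 4.8^2) = sqrt(91.93) = 9.5880
|z2| = sqrt((-3)^2 + 8.2^2) = sqrt(76.24) = 8.7316
z1+z2 = 5.3000 + 13.0000i
|z1+z2| = sqrt(197.09) = 14.0389
|z1|+|z2| = 9.5880 + 8.7316 = 18.3196

|z1+z2| = 14.0389 ≤ |z1|+|z2| = 18.3196 (verified)


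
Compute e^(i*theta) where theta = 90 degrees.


cos(90°) = 0
sin(90°) = 1.0000

e^(i*90°) = 0 + 1.0000i


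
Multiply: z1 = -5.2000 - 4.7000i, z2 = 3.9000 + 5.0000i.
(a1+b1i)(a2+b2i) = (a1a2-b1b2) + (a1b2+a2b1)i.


Real = -5.2*3.9 - (-4.7)*5 = -20.28 - (-23.5) = 3.22
Imag = -5.2*5 + 3.9*(-4.7) = -26 - (18.33) = -44.33

3.2200 - 44.3300i


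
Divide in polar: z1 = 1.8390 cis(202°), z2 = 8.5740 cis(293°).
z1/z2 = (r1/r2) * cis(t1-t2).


r = 1.8390 / 8.5740 = 0.2145
theta = 202° - 293° = -91° = 269° (mod 360)

0.2145 cis(269°)


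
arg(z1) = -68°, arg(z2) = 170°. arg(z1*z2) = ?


arg(z1*z2) = -68° + 170° = 102°
Normalized to (-180°, 180°]: 102°

102°


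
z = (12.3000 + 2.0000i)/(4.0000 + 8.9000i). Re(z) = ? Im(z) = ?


Multiply by conjugate: (12.3000 + 2.0000i)(4.0000 - 8.9000i) / (4^2 + 8.9^2)
Numerator real = 12.3*4 + 2*8.9 = 67
Numerator imag = 2*4 - 12.3*8.9 = -101.47
Denominator = 95.21
Re(z) = 67/95.21 = 0.7037
Im(z) = -101.47/95.21 = -1.0657

Re(z) = 0.7037, Im(z) = -1.0657


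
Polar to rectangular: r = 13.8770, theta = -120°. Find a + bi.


a = 13.8770*cos(-120°) = 13.8770*(-0.5) = -6.9385
b = 13.8770*sin(-120°) = 13.8770*(-0.866025) = -12.0178

-6.9385 - 12.0178i


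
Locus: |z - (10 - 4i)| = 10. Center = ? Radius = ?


|z - z0| = r is a circle with center z0 and radius r.
Center = (10, -4), radius = 10

Circle with center (10, -4) and radius 10


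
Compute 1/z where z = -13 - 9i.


|z|^2 = 169+81 = 250
1/z = (-13 + 9i)/250

1/z = -0.0520 + 0.0360i


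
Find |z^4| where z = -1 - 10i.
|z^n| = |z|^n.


|z| = sqrt(1+100) = sqrt(101) = 10.0499
|z^4| = |z|^4 = (sqrt(101))^4 = 101^2 = 10201

|z^4| = 10201


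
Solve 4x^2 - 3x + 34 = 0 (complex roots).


disc = (-3)^2 - 4*4*34 = 9 - 544 = -535
sqrt(|disc|) = sqrt(535) = 23.1301
Real part = 3/(2*4) = 0.3750
Imag part = 23.1301/(2*4) = 2.8913

0.3750 ± 2.8913i


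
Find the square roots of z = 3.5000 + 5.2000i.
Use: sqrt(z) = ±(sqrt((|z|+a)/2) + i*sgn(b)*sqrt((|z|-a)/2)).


|z| = sqrt(12.25+27.04) = 6.2682
sqrt((|z|+a)/2) = sqrt((6.2682+3.5)/2) = sqrt(4.8841) = 2.2100
sqrt((|z|-a)/2) = sqrt((6.2682-3.5)/2) = sqrt(1.3841) = 1.1765

±(2.2100 + 1.1765i) i.e. 2.2100 + 1.1765i and -2.2100 - 1.1765i


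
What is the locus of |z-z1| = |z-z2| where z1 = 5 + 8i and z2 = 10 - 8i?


Equal distances means the locus is the perpendicular bisector of z1 and z2.
Midpoint = ((5+10)/2, (8+(-8))/2) = (7.5000, 0)

Perpendicular bisector through (7.5000, 0)


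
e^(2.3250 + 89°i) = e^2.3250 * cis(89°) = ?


e^2.3250 = 10.2267
cos(89°) = 0.01745
sin(89°) = 0.999848
Real = 10.2267*0.01745 = 0.1785
Imag = 10.2267*0.999848 = 10.2251

0.1785 + 10.2251i


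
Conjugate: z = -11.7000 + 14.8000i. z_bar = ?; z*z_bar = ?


z_bar = -11.7000 - 14.8000i
z*z_bar = (-11.7)^2 + 14.8^2 = 136.89 + 219.04 = 355.93

z_bar = -11.7000 - 14.8000i, z*z_bar = 355.93


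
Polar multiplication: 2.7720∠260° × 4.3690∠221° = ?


r = 2.7720 * 4.3690 = 12.1109
theta = 260° + 221° = 481° = 121° (mod 360)

12.1109 cis(121°)


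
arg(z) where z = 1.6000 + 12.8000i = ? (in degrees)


Re = 1.6, Im = 12.8
arg = atan2(12.8, 1.6) = 82.8750 degrees

arg(z) = 82.8750 degrees
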